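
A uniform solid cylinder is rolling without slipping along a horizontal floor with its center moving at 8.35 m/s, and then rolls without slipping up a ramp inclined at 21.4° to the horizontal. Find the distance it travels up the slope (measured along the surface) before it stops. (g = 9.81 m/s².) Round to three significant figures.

d ≈ 14.6 m

For this body I = (1/2)MR², i.e. k = I/(MR²) = 0.5.
Pure rolling means v = ωR; then KE = ½Mv² + ½I(v/R)² = ½(1+k)Mv² = (3/4)Mv².
Setting this equal to Mgh gives the vertical rise h = (1+k)v₀²/(2g) = 1.5×8.35²/(2×9.81) = 5.33 m.
Along the incline, d = h/sinθ = 5.33/sin21.4° ≈ 14.6 m.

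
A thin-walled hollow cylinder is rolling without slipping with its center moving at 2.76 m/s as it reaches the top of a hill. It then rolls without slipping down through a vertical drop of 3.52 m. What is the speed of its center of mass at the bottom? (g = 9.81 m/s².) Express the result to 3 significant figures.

v ≈ 6.49 m/s

With I = MR², the ratio k = I/(MR²) is 1.
Pure rolling means v = ωR; then KE = ½Mv² + ½I(v/R)² = ½(1+k)Mv² = Mv².
Conserving energy between top and bottom: Mv² = Mv₀² + Mgh, hence v² = v₀² + 2gh/(1+k).
v = √(2.76² + 2×9.81×3.52/2) = √42.15 ≈ 6.49 m/s.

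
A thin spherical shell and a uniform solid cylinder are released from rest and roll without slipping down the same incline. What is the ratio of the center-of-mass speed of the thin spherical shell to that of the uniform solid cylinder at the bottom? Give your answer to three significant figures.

Each satisfies Mgh = ½(1+k)Mv² with k = I/(MR²), so v ∝ 1/√(1+k).
For the thin spherical shell k = 2/3; for the uniform solid cylinder k = 0.5.
v₁/v₂ = √((1+k₂)/(1+k₁)) = √(1.5/1.667) ≈ 0.949.

v_ratio ≈ 0.949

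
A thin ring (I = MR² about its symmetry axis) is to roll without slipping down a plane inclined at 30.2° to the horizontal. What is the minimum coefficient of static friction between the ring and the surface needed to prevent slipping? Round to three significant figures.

The moment of inertia is MR², giving k ≡ I/(MR²) = 1.
Translational: Mg sinθ − f = Ma. Rotational about the CM: fR = Iα = kMRa, so f = kMa.
These give a = g sinθ/(1+k) and the required friction f = kMg sinθ/(1+k).
With N = Mg cosθ, the no-slip condition f ≤ μN gives μ_min = f/N = k tanθ/(1+k).
μ_min = 1 × tan30.2° / 2 ≈ 0.291.

μ_min ≈ 0.291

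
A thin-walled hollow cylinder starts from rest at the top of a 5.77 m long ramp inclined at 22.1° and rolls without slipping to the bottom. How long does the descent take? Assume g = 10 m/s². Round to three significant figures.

t ≈ 2.48 s

The moment of inertia is MR², giving k ≡ I/(MR²) = 1.
Newton's second law down the slope: Mg sinθ − f = Ma. The torque equation fR = Iα (with α = a/R) gives f = kMa.
Hence a = g sinθ/(1+k) = 10×sin22.1°/2 = 1.881 m/s².
With constant a from rest, t = √(2L/a) = √(2·5.77/1.881) ≈ 2.48 s.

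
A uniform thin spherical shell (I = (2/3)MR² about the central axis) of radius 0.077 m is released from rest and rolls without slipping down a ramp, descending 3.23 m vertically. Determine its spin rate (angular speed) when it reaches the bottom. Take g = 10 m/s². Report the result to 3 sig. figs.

The moment of inertia is (2/3)MR², giving k ≡ I/(MR²) = 2/3.
Since it rolls without slipping, ω = v/R and KE = ½Mv² + ½Iω² = ½(1+k)Mv² = (5/6)Mv².
Energy conservation Mgh = ½(1+k)Mv² gives v = √(2gh/(1+k)) = √(2 × 10 × 3.23 / 1.667) = 6.226 m/s.
Then ω = v/R = 6.226 / 0.077 ≈ 80.9 rad/s.

ω ≈ 80.9 rad/s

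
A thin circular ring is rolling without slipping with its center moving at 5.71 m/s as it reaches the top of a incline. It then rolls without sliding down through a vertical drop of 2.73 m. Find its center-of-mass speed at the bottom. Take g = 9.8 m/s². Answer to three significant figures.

Here I = MR², so the shape factor k = I/(MR²) = 1.
The rolling condition ω = v/R makes the rotational term ½I(v/R)² = ½kMv², so KE_total = ½(1+k)Mv² = Mv².
Energy conservation: Mv₀² + Mgh = Mv², so v² = v₀² + 2gh/(1+k).
v = √(5.71² + 2×9.8×2.73/2) = √59.36 ≈ 7.70 m/s.

v ≈ 7.70 m/s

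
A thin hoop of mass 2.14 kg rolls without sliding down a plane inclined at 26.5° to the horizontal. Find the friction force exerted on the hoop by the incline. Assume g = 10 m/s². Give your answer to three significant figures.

f ≈ 4.77 N

The moment of inertia is MR², giving k ≡ I/(MR²) = 1.
Newton's second law down the slope: Mg sinθ − f = Ma. The torque equation fR = Iα (with α = a/R) gives f = kMa.
Combining, a = g sinθ/(1+k) and f = kMa = kMg sinθ/(1+k).
f = 1 × 2.14 × 10 × sin26.5° / 2 ≈ 4.77 N.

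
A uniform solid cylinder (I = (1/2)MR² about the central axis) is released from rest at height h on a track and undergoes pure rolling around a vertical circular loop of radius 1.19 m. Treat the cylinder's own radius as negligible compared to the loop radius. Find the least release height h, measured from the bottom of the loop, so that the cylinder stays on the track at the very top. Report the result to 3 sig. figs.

h_min ≈ 3.27 m

The moment of inertia is (1/2)MR², giving k ≡ I/(MR²) = 0.5.
At the top, contact is just lost when gravity alone supplies the centripetal force: Mg = Mv_top²/r, i.e. v_top² = gr.
With ω = v/R, the kinetic energy at speed v is ½(1+k)Mv² = (3/4)Mv².
Energy conservation from release (height h) to the top (height 2r): Mgh = Mg(2r) + (3/4)M·gr.
Thus h_min = 2r + (1+k)r/2 = r(2 + 1.5/2) = 1.19 × 2.75 ≈ 3.27 m.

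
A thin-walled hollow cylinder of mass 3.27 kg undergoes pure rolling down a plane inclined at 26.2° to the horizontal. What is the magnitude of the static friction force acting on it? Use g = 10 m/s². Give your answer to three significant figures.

f ≈ 7.22 N

Here I = MR², so the shape factor k = I/(MR²) = 1.
Along the incline Mg sinθ − f = Ma, and torque about the center fR = Iα = kMR²(a/R) gives f = kMa.
Combining, a = g sinθ/(1+k) and f = kMa = kMg sinθ/(1+k).
f = 1 × 3.27 × 10 × sin26.2° / 2 ≈ 7.22 N.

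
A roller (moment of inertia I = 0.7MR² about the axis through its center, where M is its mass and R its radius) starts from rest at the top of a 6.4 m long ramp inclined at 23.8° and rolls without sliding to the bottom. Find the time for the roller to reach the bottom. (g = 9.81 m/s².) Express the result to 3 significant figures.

For this body I = 0.7MR², i.e. k = I/(MR²) = 0.7.
Along the incline Mg sinθ − f = Ma, and torque about the center fR = Iα = kMR²(a/R) gives f = kMa.
Hence a = g sinθ/(1+k) = 9.81×sin23.8°/1.7 = 2.329 m/s².
Starting from rest, L = ½at², so t = √(2L/a) = √(2×6.4/2.329) ≈ 2.34 s.

t ≈ 2.34 s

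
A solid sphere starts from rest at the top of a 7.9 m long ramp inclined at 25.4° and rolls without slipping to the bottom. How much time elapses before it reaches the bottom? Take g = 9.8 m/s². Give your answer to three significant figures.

For this body I = (2/5)MR², i.e. k = I/(MR²) = 0.4.
Newton's second law down the slope: Mg sinθ − f = Ma. The torque equation fR = Iα (with α = a/R) gives f = kMa.
Hence a = g sinθ/(1+k) = 9.8×sin25.4°/1.4 = 3.003 m/s².
Starting from rest, L = ½at², so t = √(2L/a) = √(2×7.9/3.003) ≈ 2.29 s.

t ≈ 2.29 s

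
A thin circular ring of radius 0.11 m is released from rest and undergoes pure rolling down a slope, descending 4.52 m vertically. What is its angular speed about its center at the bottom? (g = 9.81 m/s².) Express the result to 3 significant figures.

ω ≈ 60.5 rad/s

For this body I = MR², i.e. k = I/(MR²) = 1.
Rolling without slipping gives ω = v/R, so the total kinetic energy is ½Mv² + ½Iω² = ½(1+k)Mv² = Mv².
Energy conservation Mgh = ½(1+k)Mv² gives v = √(2gh/(1+k)) = √(2 × 9.81 × 4.52 / 2) = 6.659 m/s.
The angular speed follows from ω = v/R = 6.659/0.11 ≈ 60.5 rad/s.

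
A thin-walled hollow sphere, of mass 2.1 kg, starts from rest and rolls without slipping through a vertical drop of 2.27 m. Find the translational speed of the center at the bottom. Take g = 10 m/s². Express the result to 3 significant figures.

For this body I = (2/3)MR², i.e. k = I/(MR²) = 2/3.
Since it rolls without slipping, ω = v/R and KE = ½Mv² + ½Iω² = ½(1+k)Mv² = (5/6)Mv².
Energy conservation: Mgh = (5/6)Mv², so v = √(2gh/(1+k)) = √(2 × 10 × 2.27 / 1.667) ≈ 5.22 m/s.

v ≈ 5.22 m/s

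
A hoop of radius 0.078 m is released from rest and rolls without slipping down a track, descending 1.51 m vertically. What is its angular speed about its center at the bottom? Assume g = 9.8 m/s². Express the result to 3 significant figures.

For this body I = MR², i.e. k = I/(MR²) = 1.
The rolling condition ω = v/R makes the rotational term ½I(v/R)² = ½kMv², so KE_total = ½(1+k)Mv² = Mv².
Energy conservation Mgh = ½(1+k)Mv² gives v = √(2gh/(1+k)) = √(2 × 9.8 × 1.51 / 2) = 3.847 m/s.
Then ω = v/R = 3.847 / 0.078 ≈ 49.3 rad/s.

ω ≈ 49.3 rad/s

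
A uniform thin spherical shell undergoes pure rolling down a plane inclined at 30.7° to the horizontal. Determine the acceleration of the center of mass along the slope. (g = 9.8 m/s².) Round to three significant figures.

a ≈ 3.00 m/s²

Here I = (2/3)MR², so the shape factor k = I/(MR²) = 2/3.
Translational: Mg sinθ − f = Ma. Rotational about the CM: fR = Iα = kMRa, so f = kMa.
Eliminating f: Mg sinθ = (1+k)Ma, so a = g sinθ/(1+k) = 9.8 × sin30.7° / 1.667 ≈ 3.00 m/s².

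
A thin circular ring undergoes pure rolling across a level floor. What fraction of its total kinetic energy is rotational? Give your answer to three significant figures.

fraction ≈ 0.500

Here I = MR², so the shape factor k = I/(MR²) = 1.
With ω = v/R, KE_trans = ½Mv² and KE_rot = ½Iω² = ½kMv², so KE_total = ½(1+k)Mv².
The rotational fraction is therefore k/(1+k) = 1/2 ≈ 0.500.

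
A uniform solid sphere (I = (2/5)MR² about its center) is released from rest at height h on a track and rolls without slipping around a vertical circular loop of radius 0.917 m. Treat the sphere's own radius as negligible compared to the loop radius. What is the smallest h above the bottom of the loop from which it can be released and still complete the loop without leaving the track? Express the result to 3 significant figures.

Here I = (2/5)MR², so the shape factor k = I/(MR²) = 0.4.
At the top of the loop, the minimum-contact condition is Mg = Mv_top²/r, so v_top² = gr.
With ω = v/R, the kinetic energy at speed v is ½(1+k)Mv² = (7/10)Mv².
Energy conservation from release (height h) to the top (height 2r): Mgh = Mg(2r) + (7/10)M·gr.
Thus h_min = 2r + (1+k)r/2 = r(2 + 1.4/2) = 0.917 × 2.7 ≈ 2.48 m.

h_min ≈ 2.48 m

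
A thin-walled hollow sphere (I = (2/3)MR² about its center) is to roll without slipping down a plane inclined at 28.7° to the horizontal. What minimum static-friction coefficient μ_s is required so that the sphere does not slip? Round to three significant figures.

μ_min ≈ 0.219

The moment of inertia is (2/3)MR², giving k ≡ I/(MR²) = 2/3.
Along the incline Mg sinθ − f = Ma, and torque about the center fR = Iα = kMR²(a/R) gives f = kMa.
These give a = g sinθ/(1+k) and the required friction f = kMg sinθ/(1+k).
The normal force is N = Mg cosθ, so μ_min = f/N = k tanθ/(1+k).
μ_min = (2/3) × tan28.7° / 1.667 ≈ 0.219.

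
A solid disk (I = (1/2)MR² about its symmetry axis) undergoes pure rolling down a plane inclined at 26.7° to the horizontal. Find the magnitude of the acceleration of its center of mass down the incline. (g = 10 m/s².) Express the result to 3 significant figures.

Here I = (1/2)MR², so the shape factor k = I/(MR²) = 0.5.
Translational: Mg sinθ − f = Ma. Rotational about the CM: fR = Iα = kMRa, so f = kMa.
Eliminating f: Mg sinθ = (1+k)Ma, so a = g sinθ/(1+k) = 10 × sin26.7° / 1.5 ≈ 3.00 m/s².

a ≈ 3.00 m/s²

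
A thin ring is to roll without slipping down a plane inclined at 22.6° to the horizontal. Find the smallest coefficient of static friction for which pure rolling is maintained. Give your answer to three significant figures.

For this body I = MR², i.e. k = I/(MR²) = 1.
Translational: Mg sinθ − f = Ma. Rotational about the CM: fR = Iα = kMRa, so f = kMa.
These give a = g sinθ/(1+k) and the required friction f = kMg sinθ/(1+k).
With N = Mg cosθ, the no-slip condition f ≤ μN gives μ_min = f/N = k tanθ/(1+k).
μ_min = 1 × tan22.6° / 2 ≈ 0.208.

μ_min ≈ 0.208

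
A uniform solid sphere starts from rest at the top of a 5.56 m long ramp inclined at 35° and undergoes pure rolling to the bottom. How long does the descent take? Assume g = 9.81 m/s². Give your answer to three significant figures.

Here I = (2/5)MR², so the shape factor k = I/(MR²) = 0.4.
Along the incline Mg sinθ − f = Ma, and torque about the center fR = Iα = kMR²(a/R) gives f = kMa.
Hence a = g sinθ/(1+k) = 9.81×sin35°/1.4 = 4.019 m/s².
Starting from rest, L = ½at², so t = √(2L/a) = √(2×5.56/4.019) ≈ 1.66 s.

t ≈ 1.66 s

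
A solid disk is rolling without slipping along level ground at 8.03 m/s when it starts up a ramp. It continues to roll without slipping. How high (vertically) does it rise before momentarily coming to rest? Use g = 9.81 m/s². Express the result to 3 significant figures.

h ≈ 4.93 m

Here I = (1/2)MR², so the shape factor k = I/(MR²) = 0.5.
Pure rolling means v = ωR; then KE = ½Mv² + ½I(v/R)² = ½(1+k)Mv² = (3/4)Mv².
At the top the kinetic energy is zero, so (3/4)Mv₀² = Mgh.
Thus h = (1+k)v₀²/(2g) = 1.5 × 8.03² / (2 × 9.81) ≈ 4.93 m.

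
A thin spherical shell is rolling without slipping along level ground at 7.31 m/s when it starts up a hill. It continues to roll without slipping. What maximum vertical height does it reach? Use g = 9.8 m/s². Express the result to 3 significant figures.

h ≈ 4.54 m

For this body I = (2/3)MR², i.e. k = I/(MR²) = 2/3.
Since it rolls without slipping, ω = v/R and KE = ½Mv² + ½Iω² = ½(1+k)Mv² = (5/6)Mv².
At the top the kinetic energy is zero, so (5/6)Mv₀² = Mgh.
Thus h = (1+k)v₀²/(2g) = 1.667 × 7.31² / (2 × 9.8) ≈ 4.54 m.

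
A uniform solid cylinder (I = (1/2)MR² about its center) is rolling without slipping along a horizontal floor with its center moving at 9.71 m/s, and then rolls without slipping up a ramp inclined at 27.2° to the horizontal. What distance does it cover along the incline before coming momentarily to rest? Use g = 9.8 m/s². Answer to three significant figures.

d ≈ 15.8 m

For this body I = (1/2)MR², i.e. k = I/(MR²) = 0.5.
Pure rolling means v = ωR; then KE = ½Mv² + ½I(v/R)² = ½(1+k)Mv² = (3/4)Mv².
Setting this equal to Mgh gives the vertical rise h = (1+k)v₀²/(2g) = 1.5×9.71²/(2×9.8) = 7.216 m.
The distance along the slope is d = h/sinθ = 7.216/sin27.2° ≈ 15.8 m.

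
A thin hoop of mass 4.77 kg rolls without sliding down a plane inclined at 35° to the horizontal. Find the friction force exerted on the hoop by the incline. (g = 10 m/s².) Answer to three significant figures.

f ≈ 13.7 N

With I = MR², the ratio k = I/(MR²) is 1.
Translational: Mg sinθ − f = Ma. Rotational about the CM: fR = Iα = kMRa, so f = kMa.
Combining, a = g sinθ/(1+k) and f = kMa = kMg sinθ/(1+k).
f = 1 × 4.77 × 10 × sin35° / 2 ≈ 13.7 N.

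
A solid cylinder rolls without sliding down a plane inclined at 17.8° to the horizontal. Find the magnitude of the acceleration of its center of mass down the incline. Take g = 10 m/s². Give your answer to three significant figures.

a ≈ 2.04 m/s²

With I = (1/2)MR², the ratio k = I/(MR²) is 0.5.
Translational: Mg sinθ − f = Ma. Rotational about the CM: fR = Iα = kMRa, so f = kMa.
Eliminating f: Mg sinθ = (1+k)Ma, so a = g sinθ/(1+k) = 10 × sin17.8° / 1.5 ≈ 2.04 m/s².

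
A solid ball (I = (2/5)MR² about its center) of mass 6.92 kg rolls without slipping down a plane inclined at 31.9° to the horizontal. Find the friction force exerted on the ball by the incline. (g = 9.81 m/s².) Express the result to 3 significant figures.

f ≈ 10.2 N

Here I = (2/5)MR², so the shape factor k = I/(MR²) = 0.4.
Along the incline Mg sinθ − f = Ma, and torque about the center fR = Iα = kMR²(a/R) gives f = kMa.
Combining, a = g sinθ/(1+k) and f = kMa = kMg sinθ/(1+k).
f = 0.4 × 6.92 × 9.81 × sin31.9° / 1.4 ≈ 10.2 N.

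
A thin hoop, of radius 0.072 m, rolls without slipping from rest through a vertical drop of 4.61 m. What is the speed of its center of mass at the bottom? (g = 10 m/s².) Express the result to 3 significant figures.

The moment of inertia is MR², giving k ≡ I/(MR²) = 1.
Since it rolls without slipping, ω = v/R and KE = ½Mv² + ½Iω² = ½(1+k)Mv² = Mv².
Setting Mgh = Mv² gives v = √(2gh/(1+k)) = √(2·10·4.61/2) ≈ 6.79 m/s.

v ≈ 6.79 m/s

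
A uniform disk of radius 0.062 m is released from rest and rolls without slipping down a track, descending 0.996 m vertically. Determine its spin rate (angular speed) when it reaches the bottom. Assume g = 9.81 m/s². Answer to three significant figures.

ω ≈ 58.2 rad/s

With I = (1/2)MR², the ratio k = I/(MR²) is 0.5.
Pure rolling means v = ωR; then KE = ½Mv² + ½I(v/R)² = ½(1+k)Mv² = (3/4)Mv².
Energy conservation Mgh = ½(1+k)Mv² gives v = √(2gh/(1+k)) = √(2 × 9.81 × 0.996 / 1.5) = 3.609 m/s.
The angular speed follows from ω = v/R = 3.609/0.062 ≈ 58.2 rad/s.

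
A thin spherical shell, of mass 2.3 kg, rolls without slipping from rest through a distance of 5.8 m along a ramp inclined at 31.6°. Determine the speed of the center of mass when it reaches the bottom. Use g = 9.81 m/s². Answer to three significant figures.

v ≈ 5.98 m/s

The moment of inertia is (2/3)MR², giving k ≡ I/(MR²) = 2/3.
Rolling without slipping gives ω = v/R, so the total kinetic energy is ½Mv² + ½Iω² = ½(1+k)Mv² = (5/6)Mv².
The vertical drop is h = L sinθ = 5.8 × sin31.6° = 3.039 m.
Energy conservation: Mgh = (5/6)Mv², so v = √(2gh/(1+k)) = √(2 × 9.81 × 3.039 / 1.667) ≈ 5.98 m/s.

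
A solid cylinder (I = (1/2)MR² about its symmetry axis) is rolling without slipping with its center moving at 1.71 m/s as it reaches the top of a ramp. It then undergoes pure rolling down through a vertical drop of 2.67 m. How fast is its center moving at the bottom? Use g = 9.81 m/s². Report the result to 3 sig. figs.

For this body I = (1/2)MR², i.e. k = I/(MR²) = 0.5.
Since it rolls without slipping, ω = v/R and KE = ½Mv² + ½Iω² = ½(1+k)Mv² = (3/4)Mv².
Energy conservation: (3/4)Mv₀² + Mgh = (3/4)Mv², so v² = v₀² + 2gh/(1+k).
v = √(1.71² + 2×9.81×2.67/1.5) = √37.85 ≈ 6.15 m/s.

v ≈ 6.15 m/s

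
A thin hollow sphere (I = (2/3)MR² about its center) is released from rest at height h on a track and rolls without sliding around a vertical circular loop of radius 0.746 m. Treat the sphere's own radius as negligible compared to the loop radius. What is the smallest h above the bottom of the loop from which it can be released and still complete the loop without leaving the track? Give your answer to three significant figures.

Here I = (2/3)MR², so the shape factor k = I/(MR²) = 2/3.
At the top, contact is just lost when gravity alone supplies the centripetal force: Mg = Mv_top²/r, i.e. v_top² = gr.
With ω = v/R, the kinetic energy at speed v is ½(1+k)Mv² = (5/6)Mv².
Energy conservation from release (height h) to the top (height 2r): Mgh = Mg(2r) + (5/6)M·gr.
Thus h_min = 2r + (1+k)r/2 = r(2 + 1.667/2) = 0.746 × 2.833 ≈ 2.11 m.

h_min ≈ 2.11 m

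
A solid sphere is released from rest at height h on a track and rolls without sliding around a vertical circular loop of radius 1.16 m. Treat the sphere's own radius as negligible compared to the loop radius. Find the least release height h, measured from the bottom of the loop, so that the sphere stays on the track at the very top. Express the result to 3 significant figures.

For this body I = (2/5)MR², i.e. k = I/(MR²) = 0.4.
At the top, contact is just lost when gravity alone supplies the centripetal force: Mg = Mv_top²/r, i.e. v_top² = gr.
With ω = v/R, the kinetic energy at speed v is ½(1+k)Mv² = (7/10)Mv².
Energy conservation from release (height h) to the top (height 2r): Mgh = Mg(2r) + (7/10)M·gr.
Thus h_min = 2r + (1+k)r/2 = r(2 + 1.4/2) = 1.16 × 2.7 ≈ 3.13 m.

h_min ≈ 3.13 m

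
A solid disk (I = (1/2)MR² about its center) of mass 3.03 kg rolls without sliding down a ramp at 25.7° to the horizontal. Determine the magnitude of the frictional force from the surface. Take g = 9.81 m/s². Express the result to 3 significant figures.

With I = (1/2)MR², the ratio k = I/(MR²) is 0.5.
Along the incline Mg sinθ − f = Ma, and torque about the center fR = Iα = kMR²(a/R) gives f = kMa.
Combining, a = g sinθ/(1+k) and f = kMa = kMg sinθ/(1+k).
f = 0.5 × 3.03 × 9.81 × sin25.7° / 1.5 ≈ 4.30 N.

f ≈ 4.30 N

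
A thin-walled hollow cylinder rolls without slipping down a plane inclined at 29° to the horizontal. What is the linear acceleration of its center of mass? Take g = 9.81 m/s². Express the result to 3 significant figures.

With I = MR², the ratio k = I/(MR²) is 1.
Newton's second law down the slope: Mg sinθ − f = Ma. The torque equation fR = Iα (with α = a/R) gives f = kMa.
Eliminating f: Mg sinθ = (1+k)Ma, so a = g sinθ/(1+k) = 9.81 × sin29° / 2 ≈ 2.38 m/s².

a ≈ 2.38 m/s²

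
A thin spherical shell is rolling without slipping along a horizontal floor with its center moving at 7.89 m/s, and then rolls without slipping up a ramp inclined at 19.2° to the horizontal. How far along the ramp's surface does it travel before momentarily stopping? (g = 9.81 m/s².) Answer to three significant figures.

d ≈ 16.1 m

Here I = (2/3)MR², so the shape factor k = I/(MR²) = 2/3.
The rolling condition ω = v/R makes the rotational term ½I(v/R)² = ½kMv², so KE_total = ½(1+k)Mv² = (5/6)Mv².
Setting this equal to Mgh gives the vertical rise h = (1+k)v₀²/(2g) = 1.667×7.89²/(2×9.81) = 5.288 m.
Along the incline, d = h/sinθ = 5.288/sin19.2° ≈ 16.1 m.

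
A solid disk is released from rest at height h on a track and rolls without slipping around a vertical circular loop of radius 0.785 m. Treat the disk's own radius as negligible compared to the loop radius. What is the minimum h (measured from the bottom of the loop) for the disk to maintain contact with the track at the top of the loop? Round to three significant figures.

With I = (1/2)MR², the ratio k = I/(MR²) is 0.5.
At the top of the loop, the minimum-contact condition is Mg = Mv_top²/r, so v_top² = gr.
With ω = v/R, the kinetic energy at speed v is ½(1+k)Mv² = (3/4)Mv².
Energy conservation from release (height h) to the top (height 2r): Mgh = Mg(2r) + (3/4)M·gr.
Thus h_min = 2r + (1+k)r/2 = r(2 + 1.5/2) = 0.785 × 2.75 ≈ 2.16 m.

h_min ≈ 2.16 m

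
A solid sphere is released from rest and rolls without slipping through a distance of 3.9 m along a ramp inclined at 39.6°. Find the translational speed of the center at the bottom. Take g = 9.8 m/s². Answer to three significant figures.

v ≈ 5.90 m/s

The moment of inertia is (2/5)MR², giving k ≡ I/(MR²) = 0.4.
Pure rolling means v = ωR; then KE = ½Mv² + ½I(v/R)² = ½(1+k)Mv² = (7/10)Mv².
The vertical drop is h = L sinθ = 3.9 × sin39.6° = 2.486 m.
Setting Mgh = (7/10)Mv² gives v = √(2gh/(1+k)) = √(2·9.8·2.486/1.4) ≈ 5.90 m/s.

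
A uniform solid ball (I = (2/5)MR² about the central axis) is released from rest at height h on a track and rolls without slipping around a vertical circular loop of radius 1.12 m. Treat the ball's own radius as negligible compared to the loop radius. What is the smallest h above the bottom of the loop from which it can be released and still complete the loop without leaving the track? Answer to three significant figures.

h_min ≈ 3.02 m

Here I = (2/5)MR², so the shape factor k = I/(MR²) = 0.4.
At the top of the loop, the minimum-contact condition is Mg = Mv_top²/r, so v_top² = gr.
With ω = v/R, the kinetic energy at speed v is ½(1+k)Mv² = (7/10)Mv².
Energy conservation from release (height h) to the top (height 2r): Mgh = Mg(2r) + (7/10)M·gr.
Thus h_min = 2r + (1+k)r/2 = r(2 + 1.4/2) = 1.12 × 2.7 ≈ 3.02 m.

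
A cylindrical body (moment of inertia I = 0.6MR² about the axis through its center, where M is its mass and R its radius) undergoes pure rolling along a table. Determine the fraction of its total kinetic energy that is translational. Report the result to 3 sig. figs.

fraction ≈ 0.625

Here I = 0.6MR², so the shape factor k = I/(MR²) = 0.6.
Since ω = v/R, the translational part is ½Mv² and the rotational part is ½I(v/R)² = ½kMv²; the total is ½(1+k)Mv².
The translational fraction is therefore 1/(1+k) = 1/1.6 ≈ 0.625.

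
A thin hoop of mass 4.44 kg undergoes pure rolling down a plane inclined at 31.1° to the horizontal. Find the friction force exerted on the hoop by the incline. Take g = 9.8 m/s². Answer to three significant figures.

For this body I = MR², i.e. k = I/(MR²) = 1.
Translational: Mg sinθ − f = Ma. Rotational about the CM: fR = Iα = kMRa, so f = kMa.
Combining, a = g sinθ/(1+k) and f = kMa = kMg sinθ/(1+k).
f = 1 × 4.44 × 9.8 × sin31.1° / 2 ≈ 11.2 N.

f ≈ 11.2 N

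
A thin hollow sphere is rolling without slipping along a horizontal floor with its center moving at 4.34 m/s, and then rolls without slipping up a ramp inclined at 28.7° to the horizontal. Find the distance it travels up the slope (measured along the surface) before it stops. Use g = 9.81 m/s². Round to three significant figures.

d ≈ 3.33 m

Here I = (2/3)MR², so the shape factor k = I/(MR²) = 2/3.
Pure rolling means v = ωR; then KE = ½Mv² + ½I(v/R)² = ½(1+k)Mv² = (5/6)Mv².
Setting this equal to Mgh gives the vertical rise h = (1+k)v₀²/(2g) = 1.667×4.34²/(2×9.81) = 1.6 m.
The distance along the slope is d = h/sinθ = 1.6/sin28.7° ≈ 3.33 m.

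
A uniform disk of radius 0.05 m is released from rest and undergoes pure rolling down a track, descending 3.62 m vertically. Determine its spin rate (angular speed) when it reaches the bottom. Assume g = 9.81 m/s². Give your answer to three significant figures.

ω ≈ 138 rad/s

With I = (1/2)MR², the ratio k = I/(MR²) is 0.5.
Rolling without slipping gives ω = v/R, so the total kinetic energy is ½Mv² + ½Iω² = ½(1+k)Mv² = (3/4)Mv².
Energy conservation Mgh = ½(1+k)Mv² gives v = √(2gh/(1+k)) = √(2 × 9.81 × 3.62 / 1.5) = 6.881 m/s.
The angular speed follows from ω = v/R = 6.881/0.05 ≈ 138 rad/s.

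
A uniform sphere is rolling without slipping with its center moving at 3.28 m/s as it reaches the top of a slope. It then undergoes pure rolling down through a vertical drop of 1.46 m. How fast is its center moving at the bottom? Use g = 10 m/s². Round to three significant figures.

Here I = (2/5)MR², so the shape factor k = I/(MR²) = 0.4.
Pure rolling means v = ωR; then KE = ½Mv² + ½I(v/R)² = ½(1+k)Mv² = (7/10)Mv².
Conserving energy between top and bottom: (7/10)Mv² = (7/10)Mv₀² + Mgh, hence v² = v₀² + 2gh/(1+k).
v = √(3.28² + 2×10×1.46/1.4) = √31.62 ≈ 5.62 m/s.

v ≈ 5.62 m/s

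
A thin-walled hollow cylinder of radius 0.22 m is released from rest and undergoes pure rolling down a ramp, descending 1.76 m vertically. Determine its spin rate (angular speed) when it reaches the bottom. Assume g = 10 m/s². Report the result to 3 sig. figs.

The moment of inertia is MR², giving k ≡ I/(MR²) = 1.
Pure rolling means v = ωR; then KE = ½Mv² + ½I(v/R)² = ½(1+k)Mv² = Mv².
Energy conservation Mgh = ½(1+k)Mv² gives v = √(2gh/(1+k)) = √(2 × 10 × 1.76 / 2) = 4.195 m/s.
The angular speed follows from ω = v/R = 4.195/0.22 ≈ 19.1 rad/s.

ω ≈ 19.1 rad/s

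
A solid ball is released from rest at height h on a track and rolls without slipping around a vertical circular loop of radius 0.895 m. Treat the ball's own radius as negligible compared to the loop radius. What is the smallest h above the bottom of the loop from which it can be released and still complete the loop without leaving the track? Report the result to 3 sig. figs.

The moment of inertia is (2/5)MR², giving k ≡ I/(MR²) = 0.4.
At the top, contact is just lost when gravity alone supplies the centripetal force: Mg = Mv_top²/r, i.e. v_top² = gr.
With ω = v/R, the kinetic energy at speed v is ½(1+k)Mv² = (7/10)Mv².
Energy conservation from release (height h) to the top (height 2r): Mgh = Mg(2r) + (7/10)M·gr.
Thus h_min = 2r + (1+k)r/2 = r(2 + 1.4/2) = 0.895 × 2.7 ≈ 2.42 m.

h_min ≈ 2.42 m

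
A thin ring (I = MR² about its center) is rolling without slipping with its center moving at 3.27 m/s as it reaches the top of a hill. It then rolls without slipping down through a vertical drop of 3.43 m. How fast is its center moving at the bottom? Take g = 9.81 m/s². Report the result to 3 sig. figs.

Here I = MR², so the shape factor k = I/(MR²) = 1.
The rolling condition ω = v/R makes the rotational term ½I(v/R)² = ½kMv², so KE_total = ½(1+k)Mv² = Mv².
Energy conservation: Mv₀² + Mgh = Mv², so v² = v₀² + 2gh/(1+k).
v = √(3.27² + 2×9.81×3.43/2) = √44.34 ≈ 6.66 m/s.

v ≈ 6.66 m/s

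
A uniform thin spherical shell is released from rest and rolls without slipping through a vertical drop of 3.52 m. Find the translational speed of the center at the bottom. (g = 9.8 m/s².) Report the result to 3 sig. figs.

v ≈ 6.43 m/s

For this body I = (2/3)MR², i.e. k = I/(MR²) = 2/3.
Rolling without slipping gives ω = v/R, so the total kinetic energy is ½Mv² + ½Iω² = ½(1+k)Mv² = (5/6)Mv².
Setting Mgh = (5/6)Mv² gives v = √(2gh/(1+k)) = √(2·9.8·3.52/1.667) ≈ 6.43 m/s.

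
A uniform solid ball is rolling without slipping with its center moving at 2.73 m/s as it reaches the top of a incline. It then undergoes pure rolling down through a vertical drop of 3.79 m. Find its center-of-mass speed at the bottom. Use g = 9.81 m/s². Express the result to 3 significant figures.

The moment of inertia is (2/5)MR², giving k ≡ I/(MR²) = 0.4.
Since it rolls without slipping, ω = v/R and KE = ½Mv² + ½Iω² = ½(1+k)Mv² = (7/10)Mv².
Energy conservation: (7/10)Mv₀² + Mgh = (7/10)Mv², so v² = v₀² + 2gh/(1+k).
v = √(2.73² + 2×9.81×3.79/1.4) = √60.57 ≈ 7.78 m/s.

v ≈ 7.78 m/s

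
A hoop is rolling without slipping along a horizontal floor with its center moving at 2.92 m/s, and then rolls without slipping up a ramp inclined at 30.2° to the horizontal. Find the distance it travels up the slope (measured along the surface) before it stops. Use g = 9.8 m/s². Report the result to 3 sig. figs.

Here I = MR², so the shape factor k = I/(MR²) = 1.
Since it rolls without slipping, ω = v/R and KE = ½Mv² + ½Iω² = ½(1+k)Mv² = Mv².
Setting this equal to Mgh gives the vertical rise h = (1+k)v₀²/(2g) = 2×2.92²/(2×9.8) = 0.87 m.
The distance along the slope is d = h/sinθ = 0.87/sin30.2° ≈ 1.73 m.

d ≈ 1.73 m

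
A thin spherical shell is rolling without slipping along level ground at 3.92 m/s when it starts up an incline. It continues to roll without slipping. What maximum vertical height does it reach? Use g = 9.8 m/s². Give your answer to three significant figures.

h ≈ 1.31 m

Here I = (2/3)MR², so the shape factor k = I/(MR²) = 2/3.
The rolling condition ω = v/R makes the rotational term ½I(v/R)² = ½kMv², so KE_total = ½(1+k)Mv² = (5/6)Mv².
At the top the kinetic energy is zero, so (5/6)Mv₀² = Mgh.
Thus h = (1+k)v₀²/(2g) = 1.667 × 3.92² / (2 × 9.8) ≈ 1.31 m.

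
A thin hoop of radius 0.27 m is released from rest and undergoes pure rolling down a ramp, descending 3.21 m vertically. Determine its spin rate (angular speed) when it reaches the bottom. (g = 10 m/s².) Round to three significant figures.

ω ≈ 21.0 rad/s

For this body I = MR², i.e. k = I/(MR²) = 1.
Since it rolls without slipping, ω = v/R and KE = ½Mv² + ½Iω² = ½(1+k)Mv² = Mv².
Energy conservation Mgh = ½(1+k)Mv² gives v = √(2gh/(1+k)) = √(2 × 10 × 3.21 / 2) = 5.666 m/s.
Then ω = v/R = 5.666 / 0.27 ≈ 21.0 rad/s.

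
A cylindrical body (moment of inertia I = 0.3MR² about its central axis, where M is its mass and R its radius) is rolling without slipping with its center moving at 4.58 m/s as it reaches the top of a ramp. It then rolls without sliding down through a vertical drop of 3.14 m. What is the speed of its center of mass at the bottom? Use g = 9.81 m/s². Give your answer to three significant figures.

For this body I = 0.3MR², i.e. k = I/(MR²) = 0.3.
The rolling condition ω = v/R makes the rotational term ½I(v/R)² = ½kMv², so KE_total = ½(1+k)Mv² = (13/20)Mv².
Conserving energy between top and bottom: (13/20)Mv² = (13/20)Mv₀² + Mgh, hence v² = v₀² + 2gh/(1+k).
v = √(4.58² + 2×9.81×3.14/1.3) = √68.37 ≈ 8.27 m/s.

v ≈ 8.27 m/s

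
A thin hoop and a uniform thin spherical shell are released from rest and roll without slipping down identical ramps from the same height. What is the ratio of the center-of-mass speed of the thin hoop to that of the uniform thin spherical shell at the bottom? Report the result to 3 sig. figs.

Each satisfies Mgh = ½(1+k)Mv² with k = I/(MR²), so v ∝ 1/√(1+k).
For the thin hoop k = 1; for the uniform thin spherical shell k = 2/3.
v₁/v₂ = √((1+k₂)/(1+k₁)) = √(1.667/2) ≈ 0.913.

v_ratio ≈ 0.913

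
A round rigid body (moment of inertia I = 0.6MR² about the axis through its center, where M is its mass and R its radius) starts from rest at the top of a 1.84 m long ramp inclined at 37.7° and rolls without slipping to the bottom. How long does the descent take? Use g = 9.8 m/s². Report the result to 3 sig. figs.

With I = 0.6MR², the ratio k = I/(MR²) is 0.6.
Newton's second law down the slope: Mg sinθ − f = Ma. The torque equation fR = Iα (with α = a/R) gives f = kMa.
Hence a = g sinθ/(1+k) = 9.8×sin37.7°/1.6 = 3.746 m/s².
With constant a from rest, t = √(2L/a) = √(2·1.84/3.746) ≈ 0.991 s.

t ≈ 0.991 s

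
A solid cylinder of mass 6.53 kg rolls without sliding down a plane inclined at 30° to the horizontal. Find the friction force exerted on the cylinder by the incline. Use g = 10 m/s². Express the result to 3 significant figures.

f ≈ 10.9 N

For this body I = (1/2)MR², i.e. k = I/(MR²) = 0.5.
Translational: Mg sinθ − f = Ma. Rotational about the CM: fR = Iα = kMRa, so f = kMa.
Combining, a = g sinθ/(1+k) and f = kMa = kMg sinθ/(1+k).
f = 0.5 × 6.53 × 10 × sin30° / 1.5 ≈ 10.9 N.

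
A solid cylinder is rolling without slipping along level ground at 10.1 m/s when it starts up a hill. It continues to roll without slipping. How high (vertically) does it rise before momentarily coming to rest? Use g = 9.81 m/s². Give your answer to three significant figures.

h ≈ 7.80 m

Here I = (1/2)MR², so the shape factor k = I/(MR²) = 0.5.
Pure rolling means v = ωR; then KE = ½Mv² + ½I(v/R)² = ½(1+k)Mv² = (3/4)Mv².
All of this converts to potential energy at the highest point: (3/4)Mv₀² = Mgh.
Thus h = (1+k)v₀²/(2g) = 1.5 × 10.1² / (2 × 9.81) ≈ 7.80 m.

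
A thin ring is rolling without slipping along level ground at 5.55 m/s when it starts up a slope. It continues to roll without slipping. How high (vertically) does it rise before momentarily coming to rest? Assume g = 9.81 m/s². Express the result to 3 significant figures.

The moment of inertia is MR², giving k ≡ I/(MR²) = 1.
The rolling condition ω = v/R makes the rotational term ½I(v/R)² = ½kMv², so KE_total = ½(1+k)Mv² = Mv².
At the top the kinetic energy is zero, so Mv₀² = Mgh.
Thus h = (1+k)v₀²/(2g) = 2 × 5.55² / (2 × 9.81) ≈ 3.14 m.

h ≈ 3.14 m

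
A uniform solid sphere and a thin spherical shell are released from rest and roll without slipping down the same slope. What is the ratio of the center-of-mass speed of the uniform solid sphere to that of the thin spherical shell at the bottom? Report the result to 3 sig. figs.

v_ratio ≈ 1.09

Each satisfies Mgh = ½(1+k)Mv² with k = I/(MR²), so v ∝ 1/√(1+k).
For the uniform solid sphere k = 0.4; for the thin spherical shell k = 2/3.
v₁/v₂ = √((1+k₂)/(1+k₁)) = √(1.667/1.4) ≈ 1.09.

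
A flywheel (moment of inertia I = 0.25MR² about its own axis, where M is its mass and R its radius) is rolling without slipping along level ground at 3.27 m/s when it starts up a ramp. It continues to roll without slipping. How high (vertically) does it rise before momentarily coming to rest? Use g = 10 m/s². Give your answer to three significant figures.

With I = 0.25MR², the ratio k = I/(MR²) is 0.25.
Rolling without slipping gives ω = v/R, so the total kinetic energy is ½Mv² + ½Iω² = ½(1+k)Mv² = (5/8)Mv².
All of this converts to potential energy at the highest point: (5/8)Mv₀² = Mgh.
Thus h = (1+k)v₀²/(2g) = 1.25 × 3.27² / (2 × 10) ≈ 0.668 m.

h ≈ 0.668 m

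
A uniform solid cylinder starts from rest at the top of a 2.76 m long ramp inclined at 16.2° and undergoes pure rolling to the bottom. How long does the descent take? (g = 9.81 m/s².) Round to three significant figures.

Here I = (1/2)MR², so the shape factor k = I/(MR²) = 0.5.
Along the incline Mg sinθ − f = Ma, and torque about the center fR = Iα = kMR²(a/R) gives f = kMa.
Hence a = g sinθ/(1+k) = 9.81×sin16.2°/1.5 = 1.825 m/s².
Starting from rest, L = ½at², so t = √(2L/a) = √(2×2.76/1.825) ≈ 1.74 s.

t ≈ 1.74 s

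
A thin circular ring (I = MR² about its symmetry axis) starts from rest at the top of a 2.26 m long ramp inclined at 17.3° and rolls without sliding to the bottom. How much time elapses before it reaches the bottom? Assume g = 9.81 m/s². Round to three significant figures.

The moment of inertia is MR², giving k ≡ I/(MR²) = 1.
Translational: Mg sinθ − f = Ma. Rotational about the CM: fR = Iα = kMRa, so f = kMa.
Hence a = g sinθ/(1+k) = 9.81×sin17.3°/2 = 1.459 m/s².
Starting from rest, L = ½at², so t = √(2L/a) = √(2×2.26/1.459) ≈ 1.76 s.

t ≈ 1.76 s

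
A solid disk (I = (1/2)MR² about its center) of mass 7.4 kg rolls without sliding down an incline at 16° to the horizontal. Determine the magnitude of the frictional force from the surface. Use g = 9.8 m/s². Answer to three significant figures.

For this body I = (1/2)MR², i.e. k = I/(MR²) = 0.5.
Translational: Mg sinθ − f = Ma. Rotational about the CM: fR = Iα = kMRa, so f = kMa.
Combining, a = g sinθ/(1+k) and f = kMa = kMg sinθ/(1+k).
f = 0.5 × 7.4 × 9.8 × sin16° / 1.5 ≈ 6.66 N.

f ≈ 6.66 N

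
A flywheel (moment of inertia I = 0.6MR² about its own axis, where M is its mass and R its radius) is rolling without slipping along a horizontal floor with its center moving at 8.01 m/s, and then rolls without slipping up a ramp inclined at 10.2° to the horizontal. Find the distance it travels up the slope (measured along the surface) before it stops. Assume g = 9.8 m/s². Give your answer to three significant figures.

Here I = 0.6MR², so the shape factor k = I/(MR²) = 0.6.
The rolling condition ω = v/R makes the rotational term ½I(v/R)² = ½kMv², so KE_total = ½(1+k)Mv² = (4/5)Mv².
Setting this equal to Mgh gives the vertical rise h = (1+k)v₀²/(2g) = 1.6×8.01²/(2×9.8) = 5.238 m.
The distance along the slope is d = h/sinθ = 5.238/sin10.2° ≈ 29.6 m.

d ≈ 29.6 m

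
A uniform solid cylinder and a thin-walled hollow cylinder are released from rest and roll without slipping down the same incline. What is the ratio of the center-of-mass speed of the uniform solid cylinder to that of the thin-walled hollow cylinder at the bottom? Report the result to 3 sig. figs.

v_ratio ≈ 1.15

Each satisfies Mgh = ½(1+k)Mv² with k = I/(MR²), so v ∝ 1/√(1+k).
For the uniform solid cylinder k = 0.5; for the thin-walled hollow cylinder k = 1.
v₁/v₂ = √((1+k₂)/(1+k₁)) = √(2/1.5) ≈ 1.15.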